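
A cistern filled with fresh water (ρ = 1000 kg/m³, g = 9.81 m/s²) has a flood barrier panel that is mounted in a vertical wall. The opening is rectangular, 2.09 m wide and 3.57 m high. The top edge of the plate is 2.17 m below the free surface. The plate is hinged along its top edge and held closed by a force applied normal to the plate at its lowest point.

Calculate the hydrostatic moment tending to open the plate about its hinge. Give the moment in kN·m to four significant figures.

M ≈ 594.5 kN·m

γ = ρg = 1000 × 9.81 = 9810 N/m³ = 9.81 kN/m³.
The centroid lies 3.57/2 = 1.785 m below the top edge, so the centroid depth is h_c = 2.17 + 1.785 = 3.955 m.
A = 2.09 × 3.57 = 7.4613 m².
Resultant F = γ·h_c·A = 9.81 × 3.955 × 7.4613 = 289.488 kN.
I_c = b·h³/12 = 2.09 × 3.57³/12 = 7.92446 m⁴.
Centre of pressure: y_p = y_c + I_c/(y_c·A) = 3.955 + 7.92446/(3.955 × 7.4613) = 3.955 + 0.26854 = 4.22354 m along the plane.
The resultant acts 1.785 + 0.26854 = 2.05354 m (along the plate) below the hinge at the top edge, so the moment about the hinge is M = F × 2.05354 = 289.488 × 2.05354 = 594.475 kN·m.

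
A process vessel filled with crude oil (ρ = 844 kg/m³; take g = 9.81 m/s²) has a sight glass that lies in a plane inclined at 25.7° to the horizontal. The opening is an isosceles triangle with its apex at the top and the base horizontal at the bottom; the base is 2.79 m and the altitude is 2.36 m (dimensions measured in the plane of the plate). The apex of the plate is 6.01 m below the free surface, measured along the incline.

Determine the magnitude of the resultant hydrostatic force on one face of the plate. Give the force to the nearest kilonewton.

γ = ρg = 844 × 9.81 / 1000 = 8.27964 kN/m³.
Let θ = 25.7° be the plate's angle to the horizontal; measure y along the incline from where the plane meets the free surface. Vertical depth h = y·sinθ with sinθ = 0.433659.
With the apex up, the centroid sits 2h/3 = 2 × 2.36/3 = 1.57333 m below the apex, so y_c = 6.01 + 1.57333 = 7.58333 m and h_c = 7.58333 × 0.433659 = 3.28858 m.
A = ½ × 2.79 × 2.36 = 3.2922 m².
Resultant F = γ·h_c·A = 8.27964 × 3.28858 × 3.2922 = 89.6409 kN.

F ≈ 90 kN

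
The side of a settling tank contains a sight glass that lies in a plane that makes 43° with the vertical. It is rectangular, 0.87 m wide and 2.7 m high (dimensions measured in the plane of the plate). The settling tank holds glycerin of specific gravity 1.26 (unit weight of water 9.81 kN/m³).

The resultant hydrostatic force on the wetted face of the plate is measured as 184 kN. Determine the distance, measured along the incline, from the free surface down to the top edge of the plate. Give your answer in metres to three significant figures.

y_top ≈ 7.31 m

γ = 1.26 × 9.81 = 12.3606 kN/m³.
A = 0.87 × 2.7 = 2.349 m².
From F = γ·h_c·A, the centroid depth is h_c = 184/(12.3606 × 2.349) = 6.33717 m.
The plate makes 43° with the vertical, i.e. θ = 90° − 43° = 47° to the horizontal. Measuring y along the incline from the free-surface line, vertical depth h = y·sinθ with sinθ = 0.731354.
Along the incline, y_c = h_c/sinθ = 6.33717/0.731354 = 8.66498 m.
The centroid lies 2.7/2 = 1.35 m below the top edge, so the top edge sits at y_top = 8.66498 − 1.35 = 7.31498 m along the incline.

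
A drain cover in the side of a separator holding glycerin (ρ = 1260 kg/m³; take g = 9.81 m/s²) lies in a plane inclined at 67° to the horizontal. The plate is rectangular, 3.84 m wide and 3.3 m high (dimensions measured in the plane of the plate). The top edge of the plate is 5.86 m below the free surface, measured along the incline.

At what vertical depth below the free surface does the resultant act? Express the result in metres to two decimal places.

h_p = 7.02 m

γ = ρg = 1260 × 9.81 / 1000 = 12.3606 kN/m³.
Let θ = 67° be the plate's angle to the horizontal; measure y along the incline from where the plane meets the free surface. Vertical depth h = y·sinθ with sinθ = 0.920505.
The centroid lies 3.3/2 = 1.65 m below the top edge, so y_c = 5.86 + 1.65 = 7.51 m and h_c = 7.51 × 0.920505 = 6.91299 m.
A = 3.84 × 3.3 = 12.672 m².
Resultant F = γ·h_c·A = 12.3606 × 6.91299 × 12.672 = 1082.81 kN.
I_c = b·h³/12 = 3.84 × 3.3³/12 = 11.4998 m⁴.
Centre of pressure: y_p = y_c + I_c/(y_c·A) = 7.51 + 11.4998/(7.51 × 12.672) = 7.51 + 0.120838 = 7.63084 m along the plane.
Vertically, h_p = y_p·sinθ = 7.63084 × 0.920505 = 7.02423 m.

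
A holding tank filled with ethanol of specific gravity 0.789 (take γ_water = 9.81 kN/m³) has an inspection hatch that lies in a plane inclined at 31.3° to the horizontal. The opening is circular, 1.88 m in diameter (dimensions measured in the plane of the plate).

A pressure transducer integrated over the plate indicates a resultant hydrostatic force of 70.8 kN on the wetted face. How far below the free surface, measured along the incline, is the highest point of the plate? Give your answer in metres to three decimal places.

y_top ≈ 5.403 m

γ = 0.789 × 9.81 = 7.74009 kN/m³.
A = π(0.94)² = 2.77591 m².
From F = γ·h_c·A, the centroid depth is h_c = 70.8/(7.74009 × 2.77591) = 3.2952 m.
Let θ = 31.3° be the plate's angle to the horizontal; measure y along the incline from where the plane meets the free surface. Vertical depth h = y·sinθ with sinθ = 0.519519.
Along the incline, y_c = h_c/sinθ = 3.2952/0.519519 = 6.34279 m.
The centroid is at the centre, 0.94 m below the top of the plate, so the highest point sits at y_top = 6.34279 − 0.94 = 5.40279 m along the incline.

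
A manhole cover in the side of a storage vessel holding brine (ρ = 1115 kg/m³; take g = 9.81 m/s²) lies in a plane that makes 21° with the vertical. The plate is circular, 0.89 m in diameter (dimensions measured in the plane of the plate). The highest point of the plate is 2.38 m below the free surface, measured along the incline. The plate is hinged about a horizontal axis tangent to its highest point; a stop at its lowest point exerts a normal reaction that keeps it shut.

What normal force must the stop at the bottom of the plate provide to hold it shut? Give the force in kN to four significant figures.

γ = ρg = 1115 × 9.81 / 1000 = 10.93815 kN/m³.
The plate makes 21° with the vertical, i.e. θ = 90° − 21° = 69° to the horizontal. Measuring y along the incline from the free-surface line, vertical depth h = y·sinθ with sinθ = 0.933580.
The centroid is at the centre, 0.445 m below the top of the plate, so y_c = 2.38 + 0.445 = 2.825 m and h_c = 2.825 × 0.933580 = 2.63736 m.
A = π(0.445)² = 0.622114 m².
Resultant F = γ·h_c·A = 10.93815 × 2.63736 × 0.622114 = 17.9466 kN.
I_c = πr⁴/4 = π × 0.445⁴/4 = 0.0307985 m⁴.
Centre of pressure: y_p = y_c + I_c/(y_c·A) = 2.825 + 0.0307985/(2.825 × 0.622114) = 2.825 + 0.0175243 = 2.84252 m along the plane.
The resultant acts 0.445 + 0.0175243 = 0.462524 m (along the plate) below the hinge at the top edge, so the moment about the hinge is M = F × 0.462524 = 17.9466 × 0.462524 = 8.30073 kN·m.
A normal force at the bottom, 0.89 m from the hinge, must supply this moment: P = 8.30073/0.89 = 9.32666 kN.

P ≈ 9.327 kN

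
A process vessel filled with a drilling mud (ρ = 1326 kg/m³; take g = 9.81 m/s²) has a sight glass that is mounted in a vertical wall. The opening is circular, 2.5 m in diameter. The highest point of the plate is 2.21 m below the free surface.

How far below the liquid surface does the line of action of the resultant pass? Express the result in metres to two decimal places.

h_p = 3.57 m

γ = ρg = 1326 × 9.81 / 1000 = 13.00806 kN/m³.
The centroid is at the centre, 1.25 m below the top of the plate, so the centroid depth is h_c = 2.21 + 1.25 = 3.46 m.
A = π(1.25)² = 4.90874 m².
Resultant F = γ·h_c·A = 13.00806 × 3.46 × 4.90874 = 220.932 kN.
I_c = πr⁴/4 = π × 1.25⁴/4 = 1.91748 m⁴.
Centre of pressure: y_p = y_c + I_c/(y_c·A) = 3.46 + 1.91748/(3.46 × 4.90874) = 3.46 + 0.112898 = 3.5729 m along the plane.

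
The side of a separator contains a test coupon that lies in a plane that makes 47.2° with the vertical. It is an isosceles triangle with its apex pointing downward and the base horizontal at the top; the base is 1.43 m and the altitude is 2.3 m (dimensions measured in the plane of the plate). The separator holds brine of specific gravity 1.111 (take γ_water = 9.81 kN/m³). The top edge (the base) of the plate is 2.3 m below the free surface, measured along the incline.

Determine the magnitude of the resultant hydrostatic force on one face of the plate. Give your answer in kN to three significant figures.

F ≈ 37.3 kN

γ = 1.111 × 9.81 = 10.89891 kN/m³.
The plate makes 47.2° with the vertical, i.e. θ = 90° − 47.2° = 42.8° to the horizontal. Measuring y along the incline from the free-surface line, vertical depth h = y·sinθ with sinθ = 0.679441.
With the apex down, the centroid sits h/3 = 2.3/3 = 0.766667 m below the base (the top edge), so y_c = 2.3 + 0.766667 = 3.06667 m and h_c = 3.06667 × 0.679441 = 2.08362 m.
A = ½ × 1.43 × 2.3 = 1.6445 m².
Resultant F = γ·h_c·A = 10.89891 × 2.08362 × 1.6445 = 37.3453 kN.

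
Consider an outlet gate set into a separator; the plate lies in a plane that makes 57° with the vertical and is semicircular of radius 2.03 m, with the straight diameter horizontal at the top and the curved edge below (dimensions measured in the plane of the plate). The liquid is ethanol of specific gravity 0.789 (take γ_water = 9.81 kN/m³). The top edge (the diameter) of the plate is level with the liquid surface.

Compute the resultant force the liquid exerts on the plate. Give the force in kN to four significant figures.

F ≈ 23.51 kN

γ = 0.789 × 9.81 = 7.74009 kN/m³.
The plate makes 57° with the vertical, i.e. θ = 90° − 57° = 33° to the horizontal. Measuring y along the incline from the free-surface line, vertical depth h = y·sinθ with sinθ = 0.544639.
The centroid of a semicircle lies 4r/(3π) = 0.861559 m from the diameter, here below the top edge, so y_c = 0.861559 m and h_c = 0.861559 × 0.544639 = 0.469239 m.
A = πr²/2 = π × 2.03²/2 = 6.47309 m².
Resultant F = γ·h_c·A = 7.74009 × 0.469239 × 6.47309 = 23.51 kN.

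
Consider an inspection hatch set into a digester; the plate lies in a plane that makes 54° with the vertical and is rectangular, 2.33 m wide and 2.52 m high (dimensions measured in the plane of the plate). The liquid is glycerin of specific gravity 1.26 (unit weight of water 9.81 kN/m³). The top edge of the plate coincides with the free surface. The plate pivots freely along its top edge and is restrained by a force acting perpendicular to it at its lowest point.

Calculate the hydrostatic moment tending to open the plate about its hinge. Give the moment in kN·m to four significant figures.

γ = 1.26 × 9.81 = 12.3606 kN/m³.
The plate makes 54° with the vertical, i.e. θ = 90° − 54° = 36° to the horizontal. Measuring y along the incline from the free-surface line, vertical depth h = y·sinθ with sinθ = 0.587785.
The centroid lies 2.52/2 = 1.26 m below the top edge, so y_c = 1.26 m and h_c = 1.26 × 0.587785 = 0.740609 m.
A = 2.33 × 2.52 = 5.8716 m².
Resultant F = γ·h_c·A = 12.3606 × 0.740609 × 5.8716 = 53.7508 kN.
I_c = b·h³/12 = 2.33 × 2.52³/12 = 3.10725 m⁴.
Centre of pressure: y_p = y_c + I_c/(y_c·A) = 1.26 + 3.10725/(1.26 × 5.8716) = 1.26 + 0.42 = 1.68 m along the plane.
The resultant acts 1.26 + 0.42 = 1.68 m (along the plate) below the hinge at the top edge, so the moment about the hinge is M = F × 1.68 = 53.7508 × 1.68 = 90.3013 kN·m.

M ≈ 90.30 kN·m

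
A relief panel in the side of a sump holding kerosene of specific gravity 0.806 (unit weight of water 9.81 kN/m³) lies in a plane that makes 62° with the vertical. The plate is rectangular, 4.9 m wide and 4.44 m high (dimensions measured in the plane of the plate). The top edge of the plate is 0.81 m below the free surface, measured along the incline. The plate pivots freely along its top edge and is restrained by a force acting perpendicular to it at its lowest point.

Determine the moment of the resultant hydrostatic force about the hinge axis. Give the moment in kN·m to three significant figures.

γ = 0.806 × 9.81 = 7.90686 kN/m³.
The plate makes 62° with the vertical, i.e. θ = 90° − 62° = 28° to the horizontal. Measuring y along the incline from the free-surface line, vertical depth h = y·sinθ with sinθ = 0.469472.
The centroid lies 4.44/2 = 2.22 m below the top edge, so y_c = 0.81 + 2.22 = 3.03 m and h_c = 3.03 × 0.469472 = 1.4225 m.
A = 4.9 × 4.44 = 21.756 m².
Resultant F = γ·h_c·A = 7.90686 × 1.4225 × 21.756 = 244.701 kN.
I_c = b·h³/12 = 4.9 × 4.44³/12 = 35.7408 m⁴.
Centre of pressure: y_p = y_c + I_c/(y_c·A) = 3.03 + 35.7408/(3.03 × 21.756) = 3.03 + 0.542179 = 3.57218 m along the plane.
The resultant acts 2.22 + 0.542179 = 2.76218 m (along the plate) below the hinge at the top edge, so the moment about the hinge is M = F × 2.76218 = 244.701 × 2.76218 = 675.908 kN·m.

M ≈ 676 kN·m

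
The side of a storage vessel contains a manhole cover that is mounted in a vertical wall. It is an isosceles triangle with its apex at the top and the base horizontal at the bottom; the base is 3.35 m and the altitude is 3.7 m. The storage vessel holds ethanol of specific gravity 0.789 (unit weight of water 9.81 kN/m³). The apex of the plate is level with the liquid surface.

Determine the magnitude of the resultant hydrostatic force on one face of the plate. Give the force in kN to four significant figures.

γ = 0.789 × 9.81 = 7.74009 kN/m³.
With the apex up, the centroid sits 2h/3 = 2 × 3.7/3 = 2.46667 m below the apex, so the centroid depth is h_c = 2.46667 m.
A = ½ × 3.35 × 3.7 = 6.1975 m².
Resultant F = γ·h_c·A = 7.74009 × 2.46667 × 6.1975 = 118.324 kN.

F ≈ 118.3 kN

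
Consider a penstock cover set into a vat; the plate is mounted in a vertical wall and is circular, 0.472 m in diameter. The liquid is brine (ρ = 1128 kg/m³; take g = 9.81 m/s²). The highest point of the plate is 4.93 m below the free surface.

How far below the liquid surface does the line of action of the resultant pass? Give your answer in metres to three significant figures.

γ = ρg = 1128 × 9.81 / 1000 = 11.06568 kN/m³.
The centroid is at the centre, 0.236 m below the top of the plate, so the centroid depth is h_c = 4.93 + 0.236 = 5.166 m.
A = π(0.236)² = 0.174974 m².
Resultant F = γ·h_c·A = 11.06568 × 5.166 × 0.174974 = 10.0024 kN.
I_c = πr⁴/4 = π × 0.236⁴/4 = 0.00243634 m⁴.
Centre of pressure: y_p = y_c + I_c/(y_c·A) = 5.166 + 0.00243634/(5.166 × 0.174974) = 5.166 + 0.00269532 = 5.1687 m along the plane.

h_p = 5.17 m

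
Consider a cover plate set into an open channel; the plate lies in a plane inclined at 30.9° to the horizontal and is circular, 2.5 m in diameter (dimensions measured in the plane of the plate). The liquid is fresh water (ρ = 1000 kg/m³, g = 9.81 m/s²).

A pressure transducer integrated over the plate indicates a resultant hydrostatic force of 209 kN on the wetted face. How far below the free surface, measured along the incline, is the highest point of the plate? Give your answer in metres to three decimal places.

γ = ρg = 1000 × 9.81 = 9810 N/m³ = 9.81 kN/m³.
A = π(1.25)² = 4.90874 m².
From F = γ·h_c·A, the centroid depth is h_c = 209/(9.81 × 4.90874) = 4.34018 m.
Let θ = 30.9° be the plate's angle to the horizontal; measure y along the incline from where the plane meets the free surface. Vertical depth h = y·sinθ with sinθ = 0.513541.
Along the incline, y_c = h_c/sinθ = 4.34018/0.513541 = 8.45148 m.
The centroid is at the centre, 1.25 m below the top of the plate, so the highest point sits at y_top = 8.45148 − 1.25 = 7.20148 m along the incline.

y_top ≈ 7.201 m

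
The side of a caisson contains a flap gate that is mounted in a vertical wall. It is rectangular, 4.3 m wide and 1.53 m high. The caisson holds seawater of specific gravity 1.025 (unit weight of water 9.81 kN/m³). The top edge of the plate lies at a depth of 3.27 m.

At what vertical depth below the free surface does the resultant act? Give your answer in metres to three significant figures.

h_p = 4.08 m

γ = 1.025 × 9.81 = 10.05525 kN/m³.
The centroid lies 1.53/2 = 0.765 m below the top edge, so the centroid depth is h_c = 3.27 + 0.765 = 4.035 m.
A = 4.3 × 1.53 = 6.579 m².
Resultant F = γ·h_c·A = 10.05525 × 4.035 × 6.579 = 266.929 kN.
I_c = b·h³/12 = 4.3 × 1.53³/12 = 1.2834 m⁴.
Centre of pressure: y_p = y_c + I_c/(y_c·A) = 4.035 + 1.2834/(4.035 × 6.579) = 4.035 + 0.0483458 = 4.08335 m along the plane.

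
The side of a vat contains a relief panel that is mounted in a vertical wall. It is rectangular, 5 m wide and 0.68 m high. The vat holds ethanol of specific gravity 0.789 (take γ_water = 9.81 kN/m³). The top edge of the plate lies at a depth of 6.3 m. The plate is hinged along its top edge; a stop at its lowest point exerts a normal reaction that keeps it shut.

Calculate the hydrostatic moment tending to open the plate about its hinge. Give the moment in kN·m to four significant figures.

M ≈ 60.43 kN·m

γ = 0.789 × 9.81 = 7.74009 kN/m³.
The centroid lies 0.68/2 = 0.34 m below the top edge, so the centroid depth is h_c = 6.3 + 0.34 = 6.64 m.
A = 5 × 0.68 = 3.4 m².
Resultant F = γ·h_c·A = 7.74009 × 6.64 × 3.4 = 174.74 kN.
I_c = b·h³/12 = 5 × 0.68³/12 = 0.131013 m⁴.
Centre of pressure: y_p = y_c + I_c/(y_c·A) = 6.64 + 0.131013/(6.64 × 3.4) = 6.64 + 0.0058032 = 6.6458 m along the plane.
The resultant acts 0.34 + 0.0058032 = 0.345803 m (along the plate) below the hinge at the top edge, so the moment about the hinge is M = F × 0.345803 = 174.74 × 0.345803 = 60.4256 kN·m.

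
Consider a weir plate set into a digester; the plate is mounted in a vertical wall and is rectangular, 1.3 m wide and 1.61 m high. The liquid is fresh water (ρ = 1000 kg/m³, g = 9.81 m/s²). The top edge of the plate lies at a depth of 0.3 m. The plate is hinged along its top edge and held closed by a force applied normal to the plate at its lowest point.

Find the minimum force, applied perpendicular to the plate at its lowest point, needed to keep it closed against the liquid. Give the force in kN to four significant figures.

P ≈ 14.10 kN

γ = ρg = 1000 × 9.81 = 9810 N/m³ = 9.81 kN/m³.
The centroid lies 1.61/2 = 0.805 m below the top edge, so the centroid depth is h_c = 0.3 + 0.805 = 1.105 m.
A = 1.3 × 1.61 = 2.093 m².
Resultant F = γ·h_c·A = 9.81 × 1.105 × 2.093 = 22.6882 kN.
I_c = b·h³/12 = 1.3 × 1.61³/12 = 0.452105 m⁴.
Centre of pressure: y_p = y_c + I_c/(y_c·A) = 1.105 + 0.452105/(1.105 × 2.093) = 1.105 + 0.195482 = 1.30048 m along the plane.
The resultant acts 0.805 + 0.195482 = 1.00048 m (along the plate) below the hinge at the top edge, so the moment about the hinge is M = F × 1.00048 = 22.6882 × 1.00048 = 22.6991 kN·m.
A normal force at the bottom, 1.61 m from the hinge, must supply this moment: P = 22.6991/1.61 = 14.0988 kN.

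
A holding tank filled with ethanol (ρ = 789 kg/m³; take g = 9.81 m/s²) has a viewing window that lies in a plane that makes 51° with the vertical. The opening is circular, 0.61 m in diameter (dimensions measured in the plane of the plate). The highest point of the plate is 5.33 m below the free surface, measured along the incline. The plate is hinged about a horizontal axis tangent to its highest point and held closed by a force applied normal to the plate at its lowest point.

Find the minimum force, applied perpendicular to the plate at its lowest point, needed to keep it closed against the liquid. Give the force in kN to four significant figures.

γ = ρg = 789 × 9.81 / 1000 = 7.74009 kN/m³.
The plate makes 51° with the vertical, i.e. θ = 90° − 51° = 39° to the horizontal. Measuring y along the incline from the free-surface line, vertical depth h = y·sinθ with sinθ = 0.629320.
The centroid is at the centre, 0.305 m below the top of the plate, so y_c = 5.33 + 0.305 = 5.635 m and h_c = 5.635 × 0.629320 = 3.54622 m.
A = π(0.305)² = 0.292247 m².
Resultant F = γ·h_c·A = 7.74009 × 3.54622 × 0.292247 = 8.02161 kN.
I_c = πr⁴/4 = π × 0.305⁴/4 = 0.00679656 m⁴.
Centre of pressure: y_p = y_c + I_c/(y_c·A) = 5.635 + 0.00679656/(5.635 × 0.292247) = 5.635 + 0.0041271 = 5.63913 m along the plane.
The resultant acts 0.305 + 0.0041271 = 0.309127 m (along the plate) below the hinge at the top edge, so the moment about the hinge is M = F × 0.309127 = 8.02161 × 0.309127 = 2.4797 kN·m.
A normal force at the bottom, 0.61 m from the hinge, must supply this moment: P = 2.4797/0.61 = 4.06508 kN.

P ≈ 4.065 kN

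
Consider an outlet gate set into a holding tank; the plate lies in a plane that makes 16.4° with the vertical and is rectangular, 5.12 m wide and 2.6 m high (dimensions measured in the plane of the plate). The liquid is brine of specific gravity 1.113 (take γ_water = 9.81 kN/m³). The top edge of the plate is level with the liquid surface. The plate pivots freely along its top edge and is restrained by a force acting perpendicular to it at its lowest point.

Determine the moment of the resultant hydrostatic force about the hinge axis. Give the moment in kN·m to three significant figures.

M ≈ 314 kN·m

γ = 1.113 × 9.81 = 10.91853 kN/m³.
The plate makes 16.4° with the vertical, i.e. θ = 90° − 16.4° = 73.6° to the horizontal. Measuring y along the incline from the free-surface line, vertical depth h = y·sinθ with sinθ = 0.959314.
The centroid lies 2.6/2 = 1.3 m below the top edge, so y_c = 1.3 m and h_c = 1.3 × 0.959314 = 1.24711 m.
A = 5.12 × 2.6 = 13.312 m².
Resultant F = γ·h_c·A = 10.91853 × 1.24711 × 13.312 = 181.264 kN.
I_c = b·h³/12 = 5.12 × 2.6³/12 = 7.49909 m⁴.
Centre of pressure: y_p = y_c + I_c/(y_c·A) = 1.3 + 7.49909/(1.3 × 13.312) = 1.3 + 0.433333 = 1.73333 m along the plane.
The resultant acts 1.3 + 0.433333 = 1.73333 m (along the plate) below the hinge at the top edge, so the moment about the hinge is M = F × 1.73333 = 181.264 × 1.73333 = 314.19 kN·m.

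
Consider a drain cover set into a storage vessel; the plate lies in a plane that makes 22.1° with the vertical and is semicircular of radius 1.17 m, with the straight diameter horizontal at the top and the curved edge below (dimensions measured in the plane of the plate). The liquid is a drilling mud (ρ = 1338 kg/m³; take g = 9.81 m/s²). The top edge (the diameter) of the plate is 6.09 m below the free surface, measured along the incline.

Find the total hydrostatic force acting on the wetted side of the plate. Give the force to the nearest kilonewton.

F ≈ 172 kN

γ = ρg = 1338 × 9.81 / 1000 = 13.12578 kN/m³.
The plate makes 22.1° with the vertical, i.e. θ = 90° − 22.1° = 67.9° to the horizontal. Measuring y along the incline from the free-surface line, vertical depth h = y·sinθ with sinθ = 0.926529.
The centroid of a semicircle lies 4r/(3π) = 0.496563 m from the diameter, here below the top edge, so y_c = 6.09 + 0.496563 = 6.58656 m and h_c = 6.58656 × 0.926529 = 6.10264 m.
A = πr²/2 = π × 1.17²/2 = 2.15026 m².
Resultant F = γ·h_c·A = 13.12578 × 6.10264 × 2.15026 = 172.24 kN.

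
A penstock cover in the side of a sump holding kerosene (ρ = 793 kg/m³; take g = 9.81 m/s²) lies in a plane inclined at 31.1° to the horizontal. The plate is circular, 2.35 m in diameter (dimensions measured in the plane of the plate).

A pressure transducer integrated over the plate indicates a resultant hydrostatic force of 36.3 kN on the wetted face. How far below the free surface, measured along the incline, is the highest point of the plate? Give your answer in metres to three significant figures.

y_top ≈ 0.908 m

γ = ρg = 793 × 9.81 / 1000 = 7.77933 kN/m³.
A = π(1.175)² = 4.33736 m².
From F = γ·h_c·A, the centroid depth is h_c = 36.3/(7.77933 × 4.33736) = 1.07582 m.
Let θ = 31.1° be the plate's angle to the horizontal; measure y along the incline from where the plane meets the free surface. Vertical depth h = y·sinθ with sinθ = 0.516533.
Along the incline, y_c = h_c/sinθ = 1.07582/0.516533 = 2.08277 m.
The centroid is at the centre, 1.175 m below the top of the plate, so the highest point sits at y_top = 2.08277 − 1.175 = 0.90777 m along the incline.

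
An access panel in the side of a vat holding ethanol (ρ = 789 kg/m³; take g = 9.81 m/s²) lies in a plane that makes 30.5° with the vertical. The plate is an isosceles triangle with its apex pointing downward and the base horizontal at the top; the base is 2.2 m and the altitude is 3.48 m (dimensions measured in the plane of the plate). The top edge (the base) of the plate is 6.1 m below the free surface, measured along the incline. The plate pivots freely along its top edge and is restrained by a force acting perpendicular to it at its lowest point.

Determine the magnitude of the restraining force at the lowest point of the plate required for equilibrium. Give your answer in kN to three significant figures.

P ≈ 66.7 kN

γ = ρg = 789 × 9.81 / 1000 = 7.74009 kN/m³.
The plate makes 30.5° with the vertical, i.e. θ = 90° − 30.5° = 59.5° to the horizontal. Measuring y along the incline from the free-surface line, vertical depth h = y·sinθ with sinθ = 0.861629.
With the apex down, the centroid sits h/3 = 3.48/3 = 1.16 m below the base (the top edge), so y_c = 6.1 + 1.16 = 7.26 m and h_c = 7.26 × 0.861629 = 6.25543 m.
A = ½ × 2.2 × 3.48 = 3.828 m².
Resultant F = γ·h_c·A = 7.74009 × 6.25543 × 3.828 = 185.343 kN.
I_c = b·h³/36 = 2.2 × 3.48³/36 = 2.57548 m⁴.
Centre of pressure: y_p = y_c + I_c/(y_c·A) = 7.26 + 2.57548/(7.26 × 3.828) = 7.26 + 0.0926722 = 7.35267 m along the plane.
The resultant acts 1.16 + 0.0926722 = 1.25267 m (along the plate) below the hinge at the top edge, so the moment about the hinge is M = F × 1.25267 = 185.343 × 1.25267 = 232.174 kN·m.
A normal force at the bottom, 3.48 m from the hinge, must supply this moment: P = 232.174/3.48 = 66.7167 kN.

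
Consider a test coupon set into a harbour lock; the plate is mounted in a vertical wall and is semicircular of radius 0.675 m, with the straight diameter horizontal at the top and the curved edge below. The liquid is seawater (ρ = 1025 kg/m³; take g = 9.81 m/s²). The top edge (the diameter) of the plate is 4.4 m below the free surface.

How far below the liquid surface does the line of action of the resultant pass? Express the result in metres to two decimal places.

h_p = 4.69 m

γ = ρg = 1025 × 9.81 / 1000 = 10.05525 kN/m³.
The centroid of a semicircle lies 4r/(3π) = 0.286479 m from the diameter, here below the top edge, so the centroid depth is h_c = 4.4 + 0.286479 = 4.68648 m.
A = πr²/2 = π × 0.675²/2 = 0.715694 m².
Resultant F = γ·h_c·A = 10.05525 × 4.68648 × 0.715694 = 33.7262 kN.
I_c = (π/8 − 8/(9π))·r⁴ = 0.109757 × 0.675⁴ = 0.0227849 m⁴.
Centre of pressure: y_p = y_c + I_c/(y_c·A) = 4.68648 + 0.0227849/(4.68648 × 0.715694) = 4.68648 + 0.00679318 = 4.69327 m along the plane.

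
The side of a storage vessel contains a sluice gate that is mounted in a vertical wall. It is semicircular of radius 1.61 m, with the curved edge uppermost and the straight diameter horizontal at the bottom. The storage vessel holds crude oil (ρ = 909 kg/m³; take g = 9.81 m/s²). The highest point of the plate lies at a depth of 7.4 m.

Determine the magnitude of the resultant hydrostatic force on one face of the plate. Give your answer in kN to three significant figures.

F ≈ 302 kN

γ = ρg = 909 × 9.81 / 1000 = 8.91729 kN/m³.
The centroid lies 4r/(3π) = 0.683305 m above the diameter, so r − 4r/(3π) = 1.61 − 0.683305 = 0.926695 m below the topmost point, so the centroid depth is h_c = 7.4 + 0.926695 = 8.3267 m.
A = πr²/2 = π × 1.61²/2 = 4.07166 m².
Resultant F = γ·h_c·A = 8.91729 × 8.3267 × 4.07166 = 302.327 kN.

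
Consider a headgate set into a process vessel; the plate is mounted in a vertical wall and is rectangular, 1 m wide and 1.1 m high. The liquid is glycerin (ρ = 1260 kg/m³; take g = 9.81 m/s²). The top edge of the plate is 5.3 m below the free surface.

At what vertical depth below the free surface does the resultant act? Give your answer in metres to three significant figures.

γ = ρg = 1260 × 9.81 / 1000 = 12.3606 kN/m³.
The centroid lies 1.1/2 = 0.55 m below the top edge, so the centroid depth is h_c = 5.3 + 0.55 = 5.85 m.
A = 1 × 1.1 = 1.1 m².
Resultant F = γ·h_c·A = 12.3606 × 5.85 × 1.1 = 79.5405 kN.
I_c = b·h³/12 = 1 × 1.1³/12 = 0.110917 m⁴.
Centre of pressure: y_p = y_c + I_c/(y_c·A) = 5.85 + 0.110917/(5.85 × 1.1) = 5.85 + 0.0172365 = 5.86724 m along the plane.

h_p = 5.87 m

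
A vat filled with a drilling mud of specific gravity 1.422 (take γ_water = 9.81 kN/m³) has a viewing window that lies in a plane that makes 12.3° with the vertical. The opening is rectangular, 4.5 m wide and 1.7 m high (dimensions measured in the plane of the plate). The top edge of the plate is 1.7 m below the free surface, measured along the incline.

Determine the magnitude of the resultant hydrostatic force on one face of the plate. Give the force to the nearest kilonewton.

γ = 1.422 × 9.81 = 13.94982 kN/m³.
The plate makes 12.3° with the vertical, i.e. θ = 90° − 12.3° = 77.7° to the horizontal. Measuring y along the incline from the free-surface line, vertical depth h = y·sinθ with sinθ = 0.977046.
The centroid lies 1.7/2 = 0.85 m below the top edge, so y_c = 1.7 + 0.85 = 2.55 m and h_c = 2.55 × 0.977046 = 2.49147 m.
A = 4.5 × 1.7 = 7.65 m².
Resultant F = γ·h_c·A = 13.94982 × 2.49147 × 7.65 = 265.88 kN.

F ≈ 266 kN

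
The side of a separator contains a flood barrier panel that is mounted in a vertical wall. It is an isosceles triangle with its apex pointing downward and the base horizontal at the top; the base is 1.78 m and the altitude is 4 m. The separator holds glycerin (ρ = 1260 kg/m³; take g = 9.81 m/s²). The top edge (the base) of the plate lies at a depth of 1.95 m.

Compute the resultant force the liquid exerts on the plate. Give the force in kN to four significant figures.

γ = ρg = 1260 × 9.81 / 1000 = 12.3606 kN/m³.
With the apex down, the centroid sits h/3 = 4/3 = 1.33333 m below the base (the top edge), so the centroid depth is h_c = 1.95 + 1.33333 = 3.28333 m.
A = ½ × 1.78 × 4 = 3.56 m².
Resultant F = γ·h_c·A = 12.3606 × 3.28333 × 3.56 = 144.479 kN.

F ≈ 144.5 kN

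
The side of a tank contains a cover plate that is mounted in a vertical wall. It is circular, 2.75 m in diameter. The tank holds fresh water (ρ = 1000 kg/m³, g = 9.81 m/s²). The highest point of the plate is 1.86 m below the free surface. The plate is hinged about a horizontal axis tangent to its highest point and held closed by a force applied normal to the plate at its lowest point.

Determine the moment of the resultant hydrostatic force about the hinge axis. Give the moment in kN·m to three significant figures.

γ = ρg = 1000 × 9.81 = 9810 N/m³ = 9.81 kN/m³.
The centroid is at the centre, 1.375 m below the top of the plate, so the centroid depth is h_c = 1.86 + 1.375 = 3.235 m.
A = π(1.375)² = 5.93957 m².
Resultant F = γ·h_c·A = 9.81 × 3.235 × 5.93957 = 188.494 kN.
I_c = πr⁴/4 = π × 1.375⁴/4 = 2.80738 m⁴.
Centre of pressure: y_p = y_c + I_c/(y_c·A) = 3.235 + 2.80738/(3.235 × 5.93957) = 3.235 + 0.146107 = 3.38111 m along the plane.
The resultant acts 1.375 + 0.146107 = 1.52111 m (along the plate) below the hinge at the top edge, so the moment about the hinge is M = F × 1.52111 = 188.494 × 1.52111 = 286.72 kN·m.

M ≈ 287 kN·m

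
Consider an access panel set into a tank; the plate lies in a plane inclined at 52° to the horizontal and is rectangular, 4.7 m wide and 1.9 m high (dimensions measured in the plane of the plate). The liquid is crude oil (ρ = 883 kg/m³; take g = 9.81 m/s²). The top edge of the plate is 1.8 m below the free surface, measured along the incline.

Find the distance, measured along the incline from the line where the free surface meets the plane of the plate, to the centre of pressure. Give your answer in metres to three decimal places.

y_p = 2.859 m

γ = ρg = 883 × 9.81 / 1000 = 8.66223 kN/m³.
Let θ = 52° be the plate's angle to the horizontal; measure y along the incline from where the plane meets the free surface. Vertical depth h = y·sinθ with sinθ = 0.788011.
The centroid lies 1.9/2 = 0.95 m below the top edge, so y_c = 1.8 + 0.95 = 2.75 m and h_c = 2.75 × 0.788011 = 2.16703 m.
A = 4.7 × 1.9 = 8.93 m².
Resultant F = γ·h_c·A = 8.66223 × 2.16703 × 8.93 = 167.628 kN.
I_c = b·h³/12 = 4.7 × 1.9³/12 = 2.68644 m⁴.
Centre of pressure: y_p = y_c + I_c/(y_c·A) = 2.75 + 2.68644/(2.75 × 8.93) = 2.75 + 0.109394 = 2.85939 m along the plane.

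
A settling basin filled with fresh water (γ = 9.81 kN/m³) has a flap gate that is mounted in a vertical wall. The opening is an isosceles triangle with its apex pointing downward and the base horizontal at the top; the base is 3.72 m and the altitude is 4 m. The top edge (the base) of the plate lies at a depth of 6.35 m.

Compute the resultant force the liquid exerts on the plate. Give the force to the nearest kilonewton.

F ≈ 561 kN

γ = 9.81 kN/m³.
With the apex down, the centroid sits h/3 = 4/3 = 1.33333 m below the base (the top edge), so the centroid depth is h_c = 6.35 + 1.33333 = 7.68333 m.
A = ½ × 3.72 × 4 = 7.44 m².
Resultant F = γ·h_c·A = 9.81 × 7.68333 × 7.44 = 560.779 kN.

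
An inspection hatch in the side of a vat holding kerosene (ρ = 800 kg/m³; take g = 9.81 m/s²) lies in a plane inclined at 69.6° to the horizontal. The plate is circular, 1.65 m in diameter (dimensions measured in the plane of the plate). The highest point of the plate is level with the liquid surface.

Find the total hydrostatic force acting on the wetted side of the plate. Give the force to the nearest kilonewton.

γ = ρg = 800 × 9.81 / 1000 = 7.848 kN/m³.
Let θ = 69.6° be the plate's angle to the horizontal; measure y along the incline from where the plane meets the free surface. Vertical depth h = y·sinθ with sinθ = 0.937282.
The centroid is at the centre, 0.825 m below the top of the plate, so y_c = 0.825 m and h_c = 0.825 × 0.937282 = 0.773258 m.
A = π(0.825)² = 2.13825 m².
Resultant F = γ·h_c·A = 7.848 × 0.773258 × 2.13825 = 12.976 kN.

F ≈ 13 kN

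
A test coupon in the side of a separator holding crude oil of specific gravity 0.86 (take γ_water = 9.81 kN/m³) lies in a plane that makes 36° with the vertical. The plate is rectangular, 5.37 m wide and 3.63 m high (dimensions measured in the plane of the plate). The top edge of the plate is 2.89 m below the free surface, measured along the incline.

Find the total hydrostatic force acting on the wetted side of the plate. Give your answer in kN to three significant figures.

γ = 0.86 × 9.81 = 8.4366 kN/m³.
The plate makes 36° with the vertical, i.e. θ = 90° − 36° = 54° to the horizontal. Measuring y along the incline from the free-surface line, vertical depth h = y·sinθ with sinθ = 0.809017.
The centroid lies 3.63/2 = 1.815 m below the top edge, so y_c = 2.89 + 1.815 = 4.705 m and h_c = 4.705 × 0.809017 = 3.80642 m.
A = 5.37 × 3.63 = 19.4931 m².
Resultant F = γ·h_c·A = 8.4366 × 3.80642 × 19.4931 = 625.987 kN.

F ≈ 626 kN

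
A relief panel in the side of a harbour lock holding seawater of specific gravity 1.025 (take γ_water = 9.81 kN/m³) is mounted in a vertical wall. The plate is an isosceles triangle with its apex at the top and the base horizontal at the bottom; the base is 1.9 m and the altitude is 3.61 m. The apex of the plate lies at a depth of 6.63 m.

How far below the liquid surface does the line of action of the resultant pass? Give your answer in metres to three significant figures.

h_p = 9.12 m

γ = 1.025 × 9.81 = 10.05525 kN/m³.
With the apex up, the centroid sits 2h/3 = 2 × 3.61/3 = 2.40667 m below the apex, so the centroid depth is h_c = 6.63 + 2.40667 = 9.03667 m.
A = ½ × 1.9 × 3.61 = 3.4295 m².
Resultant F = γ·h_c·A = 10.05525 × 9.03667 × 3.4295 = 311.625 kN.
I_c = b·h³/36 = 1.9 × 3.61³/36 = 2.48298 m⁴.
Centre of pressure: y_p = y_c + I_c/(y_c·A) = 9.03667 + 2.48298/(9.03667 × 3.4295) = 9.03667 + 0.0801187 = 9.11679 m along the plane.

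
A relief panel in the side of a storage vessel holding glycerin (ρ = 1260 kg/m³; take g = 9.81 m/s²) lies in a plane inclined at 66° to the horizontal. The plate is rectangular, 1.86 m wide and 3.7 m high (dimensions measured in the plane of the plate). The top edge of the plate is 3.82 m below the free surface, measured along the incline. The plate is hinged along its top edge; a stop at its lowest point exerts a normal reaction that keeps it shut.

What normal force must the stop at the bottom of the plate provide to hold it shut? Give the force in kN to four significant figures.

γ = ρg = 1260 × 9.81 / 1000 = 12.3606 kN/m³.
Let θ = 66° be the plate's angle to the horizontal; measure y along the incline from where the plane meets the free surface. Vertical depth h = y·sinθ with sinθ = 0.913545.
The centroid lies 3.7/2 = 1.85 m below the top edge, so y_c = 3.82 + 1.85 = 5.67 m and h_c = 5.67 × 0.913545 = 5.1798 m.
A = 1.86 × 3.7 = 6.882 m².
Resultant F = γ·h_c·A = 12.3606 × 5.1798 × 6.882 = 440.623 kN.
I_c = b·h³/12 = 1.86 × 3.7³/12 = 7.85122 m⁴.
Centre of pressure: y_p = y_c + I_c/(y_c·A) = 5.67 + 7.85122/(5.67 × 6.882) = 5.67 + 0.201205 = 5.8712 m along the plane.
The resultant acts 1.85 + 0.201205 = 2.0512 m (along the plate) below the hinge at the top edge, so the moment about the hinge is M = F × 2.0512 = 440.623 × 2.0512 = 903.806 kN·m.
A normal force at the bottom, 3.7 m from the hinge, must supply this moment: P = 903.806/3.7 = 244.272 kN.

P ≈ 244.3 kN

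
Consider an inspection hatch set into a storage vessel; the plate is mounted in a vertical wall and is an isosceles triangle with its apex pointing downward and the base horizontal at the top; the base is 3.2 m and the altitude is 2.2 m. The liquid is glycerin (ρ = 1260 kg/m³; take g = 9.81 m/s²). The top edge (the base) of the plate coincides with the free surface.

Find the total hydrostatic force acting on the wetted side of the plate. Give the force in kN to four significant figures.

γ = ρg = 1260 × 9.81 / 1000 = 12.3606 kN/m³.
With the apex down, the centroid sits h/3 = 2.2/3 = 0.733333 m below the base (the top edge), so the centroid depth is h_c = 0.733333 m.
A = ½ × 3.2 × 2.2 = 3.52 m².
Resultant F = γ·h_c·A = 12.3606 × 0.733333 × 3.52 = 31.9068 kN.

F ≈ 31.91 kN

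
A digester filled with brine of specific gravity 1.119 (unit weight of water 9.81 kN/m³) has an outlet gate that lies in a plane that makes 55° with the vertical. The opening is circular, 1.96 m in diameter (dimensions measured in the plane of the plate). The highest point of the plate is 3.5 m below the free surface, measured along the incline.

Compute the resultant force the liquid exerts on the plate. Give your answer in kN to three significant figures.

γ = 1.119 × 9.81 = 10.97739 kN/m³.
The plate makes 55° with the vertical, i.e. θ = 90° − 55° = 35° to the horizontal. Measuring y along the incline from the free-surface line, vertical depth h = y·sinθ with sinθ = 0.573576.
The centroid is at the centre, 0.98 m below the top of the plate, so y_c = 3.5 + 0.98 = 4.48 m and h_c = 4.48 × 0.573576 = 2.56962 m.
A = π(0.98)² = 3.01719 m².
Resultant F = γ·h_c·A = 10.97739 × 2.56962 × 3.01719 = 85.1081 kN.

F ≈ 85.1 kN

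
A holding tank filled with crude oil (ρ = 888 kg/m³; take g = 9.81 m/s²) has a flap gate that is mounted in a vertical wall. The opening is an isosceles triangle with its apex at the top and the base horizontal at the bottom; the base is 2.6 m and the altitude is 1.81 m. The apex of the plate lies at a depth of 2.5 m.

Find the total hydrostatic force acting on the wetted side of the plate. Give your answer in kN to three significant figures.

F ≈ 76.0 kN

γ = ρg = 888 × 9.81 / 1000 = 8.71128 kN/m³.
With the apex up, the centroid sits 2h/3 = 2 × 1.81/3 = 1.20667 m below the apex, so the centroid depth is h_c = 2.5 + 1.20667 = 3.70667 m.
A = ½ × 2.6 × 1.81 = 2.353 m².
Resultant F = γ·h_c·A = 8.71128 × 3.70667 × 2.353 = 75.978 kN.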